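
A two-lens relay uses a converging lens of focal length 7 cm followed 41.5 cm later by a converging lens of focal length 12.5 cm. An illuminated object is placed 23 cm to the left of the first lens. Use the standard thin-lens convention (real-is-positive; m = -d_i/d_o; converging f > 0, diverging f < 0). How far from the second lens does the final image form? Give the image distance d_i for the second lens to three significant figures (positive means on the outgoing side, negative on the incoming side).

Applying the thin-lens equation to the first lens, 1/7 = 1/23 + 1/d_i1, which gives d_i1 = 10.062 cm.
The intermediate image is 10.062 cm to the right of lens 1, so d_o2 = L - d_i1 = 41.5 - 10.062 = 31.438 cm.
Applying the thin-lens equation again with f_2 = 12.5 cm and d_o2 = 31.438 cm gives d_i2 = 20.751 cm.

20.8 cm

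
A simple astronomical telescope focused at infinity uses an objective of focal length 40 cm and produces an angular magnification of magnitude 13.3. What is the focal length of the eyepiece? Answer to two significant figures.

|M| = f_obj/f_eye, so f_eye = f_obj/|M| = 40/13.3 = 3.008 cm.

3.0 cm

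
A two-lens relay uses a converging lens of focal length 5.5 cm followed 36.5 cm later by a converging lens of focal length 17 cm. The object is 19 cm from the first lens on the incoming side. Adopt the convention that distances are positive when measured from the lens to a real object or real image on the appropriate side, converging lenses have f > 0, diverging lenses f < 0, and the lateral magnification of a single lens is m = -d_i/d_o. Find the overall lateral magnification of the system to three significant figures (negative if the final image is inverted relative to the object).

0.589

First lens: d_i1 = 1/(1/5.5 - 1/19) = 7.741 cm.
m_1 = -(7.741)/19 = -0.4074.
Object distance for lens 2: d_o2 = 36.5 - 7.741 = 28.759 cm.
Second lens: d_i2 = 1/(1/17 - 1/(28.759)) = 41.576 cm.
m_2 = -(41.576)/(28.759) = -1.4457.
Total m = m_1 x m_2 = (-0.4074)(-1.4457) = 0.5890.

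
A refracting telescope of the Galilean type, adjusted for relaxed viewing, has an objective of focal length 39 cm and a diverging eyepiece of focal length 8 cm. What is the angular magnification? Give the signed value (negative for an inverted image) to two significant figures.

M = -f_obj/f_eye = -39/(-8) = 4.875.

4.9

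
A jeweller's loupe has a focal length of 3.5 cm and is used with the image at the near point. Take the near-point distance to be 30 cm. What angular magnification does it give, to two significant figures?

M = 1 + D/f = 1 + 30/3.5 = 9.571.

9.6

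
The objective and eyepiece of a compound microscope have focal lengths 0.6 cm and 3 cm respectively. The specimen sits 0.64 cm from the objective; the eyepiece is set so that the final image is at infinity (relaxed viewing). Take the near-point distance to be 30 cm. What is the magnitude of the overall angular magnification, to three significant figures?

Objective: 1/d_i = 1/f_obj - 1/d_o = 1/0.6 - 1/0.64 = 0.10417 cm^-1, so d_i = 9.600 cm.
m_obj = -d_i/d_o = -9.600/0.64 = -15.000.
Eyepiece angular magnification (image at infinity): M_eye = D/f_e = 30/3 = 10.000.
Overall M = m_obj x M_eye = (-15.000)(10.000) = -150.00.
|M| = 150.00.

150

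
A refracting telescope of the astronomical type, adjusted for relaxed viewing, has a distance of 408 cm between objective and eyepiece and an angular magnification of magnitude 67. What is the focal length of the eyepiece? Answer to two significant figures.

In normal adjustment the tube length equals f_obj + f_eye and |M| = f_obj/f_eye.
So f_obj = 67 f_eye and 67 f_eye + f_eye = 408 cm, giving f_eye = 408/68 = 6.000 cm and f_obj = 402.000 cm.

6.0 cm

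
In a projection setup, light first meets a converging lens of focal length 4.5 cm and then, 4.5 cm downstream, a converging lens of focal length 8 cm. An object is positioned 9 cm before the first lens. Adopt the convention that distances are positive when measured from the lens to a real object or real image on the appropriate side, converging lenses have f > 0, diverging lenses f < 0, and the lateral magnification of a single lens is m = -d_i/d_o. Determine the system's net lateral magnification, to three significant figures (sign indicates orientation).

-0.640

Lens 1: 1/d_i1 = 1/f_1 - 1/d_o1 = 1/4.5 - 1/9 = 0.11111 cm^-1, so d_i1 = 9.000 cm.
m_1 = -(9.000)/9 = -1.0000.
Since 9.000 cm > 4.5 cm, the first image lies past the second lens and serves as a virtual object: d_o2 = L - d_i1 = -4.500 cm.
Lens 2: 1/d_i2 = 1/f_2 - 1/d_o2 = 1/8 - 1/(-4.500) = 0.34722 cm^-1, so d_i2 = 2.880 cm.
m_2 = -(2.880)/(-4.500) = 0.6400.
Overall magnification: m = m_1 m_2 = -0.6400.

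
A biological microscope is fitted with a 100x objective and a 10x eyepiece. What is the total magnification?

The overall magnification of a compound microscope is the product of the objective and eyepiece magnifications:
M = M_obj x M_eye = 100 x 10 = 1000.

1000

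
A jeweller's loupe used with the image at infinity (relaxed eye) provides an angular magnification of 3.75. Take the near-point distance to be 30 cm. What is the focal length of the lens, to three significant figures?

For the image at infinity, M = D/f.
f = D/M = 30/3.75 = 8.000 cm.

8.00 cm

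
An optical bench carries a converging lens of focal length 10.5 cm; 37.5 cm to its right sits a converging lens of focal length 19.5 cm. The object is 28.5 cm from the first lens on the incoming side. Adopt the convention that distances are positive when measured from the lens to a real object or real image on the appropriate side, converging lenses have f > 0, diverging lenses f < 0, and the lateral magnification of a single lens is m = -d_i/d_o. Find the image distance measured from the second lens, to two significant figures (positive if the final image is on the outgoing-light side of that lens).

300 cm

Applying the thin-lens equation to the first lens, 1/10.5 = 1/28.5 + 1/d_i1, which gives d_i1 = 16.625 cm.
That image sits 20.875 cm in front of the second lens, so d_o2 = 20.875 cm.
Applying the thin-lens equation again with f_2 = 19.5 cm and d_o2 = 20.875 cm gives d_i2 = 296.045 cm.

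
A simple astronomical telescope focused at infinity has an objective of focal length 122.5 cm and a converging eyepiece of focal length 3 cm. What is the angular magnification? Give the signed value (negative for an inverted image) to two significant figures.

-41

M = -f_obj/f_eye = -122.5/(3) = -40.833.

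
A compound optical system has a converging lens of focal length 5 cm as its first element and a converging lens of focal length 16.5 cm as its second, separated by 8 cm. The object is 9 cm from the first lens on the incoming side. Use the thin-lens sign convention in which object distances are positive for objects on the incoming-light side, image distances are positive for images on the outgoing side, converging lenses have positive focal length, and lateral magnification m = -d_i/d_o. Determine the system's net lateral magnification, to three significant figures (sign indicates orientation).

-1.04

Applying the thin-lens equation to the first lens, 1/5 = 1/9 + 1/d_i1, which gives d_i1 = 11.250 cm.
Its lateral magnification is m_1 = -d_i1/d_o1 = -(11.250)/9 = -1.2500.
Since 11.250 cm > 8 cm, the first image lies past the second lens and serves as a virtual object: d_o2 = L - d_i1 = -3.250 cm.
Applying the thin-lens equation again with f_2 = 16.5 cm and d_o2 = -3.250 cm gives d_i2 = 2.715 cm.
m_2 = -(2.715)/(-3.250) = 0.8354.
Total m = m_1 x m_2 = (-1.2500)(0.8354) = -1.0443.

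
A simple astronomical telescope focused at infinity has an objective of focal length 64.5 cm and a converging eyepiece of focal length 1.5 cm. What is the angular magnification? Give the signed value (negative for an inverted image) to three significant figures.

-43.0

M = -f_obj/f_eye = -64.5/(1.5) = -43.000.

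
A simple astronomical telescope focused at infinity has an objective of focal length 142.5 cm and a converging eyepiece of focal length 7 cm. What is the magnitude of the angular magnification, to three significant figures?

20.4

|M| = f_obj/|f_eye| = 142.5/7 = 20.357.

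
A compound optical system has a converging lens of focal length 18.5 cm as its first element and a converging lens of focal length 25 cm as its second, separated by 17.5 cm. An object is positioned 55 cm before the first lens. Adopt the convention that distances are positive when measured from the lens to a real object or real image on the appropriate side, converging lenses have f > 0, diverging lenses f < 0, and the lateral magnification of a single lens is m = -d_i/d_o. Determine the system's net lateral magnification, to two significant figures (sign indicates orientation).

-0.36

Applying the thin-lens equation to the first lens, 1/18.5 = 1/55 + 1/d_i1, which gives d_i1 = 27.877 cm.
Its lateral magnification is m_1 = -d_i1/d_o1 = -(27.877)/55 = -0.5068.
Since 27.877 cm > 17.5 cm, the first image lies past the second lens and serves as a virtual object: d_o2 = L - d_i1 = -10.377 cm.
Applying the thin-lens equation again with f_2 = 25 cm and d_o2 = -10.377 cm gives d_i2 = 7.333 cm.
m_2 = -(7.333)/(-10.377) = 0.7067.
Overall magnification: m = m_1 m_2 = -0.3582.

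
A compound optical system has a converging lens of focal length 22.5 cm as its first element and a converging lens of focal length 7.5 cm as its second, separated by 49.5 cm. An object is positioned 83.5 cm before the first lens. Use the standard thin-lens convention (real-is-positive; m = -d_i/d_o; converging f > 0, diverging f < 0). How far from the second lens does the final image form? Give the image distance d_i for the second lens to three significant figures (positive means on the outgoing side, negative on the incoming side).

12.5 cm

Applying the thin-lens equation to the first lens, 1/22.5 = 1/83.5 + 1/d_i1, which gives d_i1 = 30.799 cm.
That image sits 18.701 cm in front of the second lens, so d_o2 = 18.701 cm.
Applying the thin-lens equation again with f_2 = 7.5 cm and d_o2 = 18.701 cm gives d_i2 = 12.522 cm.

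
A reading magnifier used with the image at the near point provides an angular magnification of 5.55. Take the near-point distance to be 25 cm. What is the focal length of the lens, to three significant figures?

5.49 cm

For the image at the near point, M = 1 + D/f.
f = D/(M - 1) = 25/(5.55 - 1) = 5.495 cm.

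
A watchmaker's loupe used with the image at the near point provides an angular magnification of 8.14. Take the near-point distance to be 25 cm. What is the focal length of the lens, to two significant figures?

3.5 cm

For the image at the near point, M = 1 + D/f.
f = D/(M - 1) = 25/(8.14 - 1) = 3.501 cm.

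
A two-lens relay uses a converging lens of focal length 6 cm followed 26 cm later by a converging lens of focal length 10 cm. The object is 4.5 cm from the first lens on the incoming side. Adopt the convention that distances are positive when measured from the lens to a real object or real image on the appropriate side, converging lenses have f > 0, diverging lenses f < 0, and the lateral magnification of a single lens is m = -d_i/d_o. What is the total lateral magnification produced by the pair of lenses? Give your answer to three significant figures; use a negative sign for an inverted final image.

Lens 1: 1/d_i1 = 1/f_1 - 1/d_o1 = 1/6 - 1/4.5 = -0.05556 cm^-1, so d_i1 = -18.000 cm.
m_1 = -(-18.000)/4.5 = 4.0000.
The intermediate image is virtual, 18.000 cm to the left of lens 1, so d_o2 = L - d_i1 = 26 - (-18.000) = 44.000 cm.
Lens 2: 1/d_i2 = 1/f_2 - 1/d_o2 = 1/10 - 1/(44.000) = 0.07727 cm^-1, so d_i2 = 12.941 cm.
m_2 = -(12.941)/(44.000) = -0.2941.
Overall magnification: m = m_1 m_2 = -1.1765.

-1.18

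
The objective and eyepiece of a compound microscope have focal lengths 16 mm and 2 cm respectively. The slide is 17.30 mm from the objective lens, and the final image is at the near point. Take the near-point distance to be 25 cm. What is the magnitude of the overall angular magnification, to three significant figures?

166

Convert to cm: f_obj = 16 mm = 1.6 cm; d_o = 17.30 mm = 1.73 cm.
Objective: 1/d_i = 1/f_obj - 1/d_o = 1/1.6 - 1/1.73 = 0.04697 cm^-1, so d_i = 21.292 cm.
m_obj = -d_i/d_o = -21.292/1.73 = -12.308.
Eyepiece angular magnification (image at near point): M_eye = 1 + D/f_e = 1 + 25/2 = 13.500.
Overall M = m_obj x M_eye = (-12.308)(13.500) = -166.15.
|M| = 166.15.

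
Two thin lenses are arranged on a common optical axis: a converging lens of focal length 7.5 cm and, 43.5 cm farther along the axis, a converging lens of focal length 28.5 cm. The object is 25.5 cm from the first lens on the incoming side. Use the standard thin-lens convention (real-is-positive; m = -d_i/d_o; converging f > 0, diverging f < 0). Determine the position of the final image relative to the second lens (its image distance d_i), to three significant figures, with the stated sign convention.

214 cm

First lens: d_i1 = 1/(1/7.5 - 1/25.5) = 10.625 cm.
The intermediate image is 10.625 cm to the right of lens 1, so d_o2 = L - d_i1 = 43.5 - 10.625 = 32.875 cm.
Second lens: d_i2 = 1/(1/28.5 - 1/(32.875)) = 214.157 cm.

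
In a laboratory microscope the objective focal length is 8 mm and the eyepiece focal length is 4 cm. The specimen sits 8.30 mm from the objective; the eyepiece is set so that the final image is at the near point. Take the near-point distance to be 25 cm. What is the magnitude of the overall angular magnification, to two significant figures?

190

Convert to cm: f_obj = 8 mm = 0.8 cm; d_o = 8.30 mm = 0.83 cm.
Objective: 1/d_i = 1/f_obj - 1/d_o = 1/0.8 - 1/0.83 = 0.04518 cm^-1, so d_i = 22.133 cm.
m_obj = -d_i/d_o = -22.133/0.83 = -26.667.
Eyepiece angular magnification (image at near point): M_eye = 1 + D/f_e = 1 + 25/4 = 7.250.
Overall M = m_obj x M_eye = (-26.667)(7.250) = -193.33.
|M| = 193.33.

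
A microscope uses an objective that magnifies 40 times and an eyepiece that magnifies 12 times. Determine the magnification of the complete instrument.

The overall magnification of a compound microscope is the product of the objective and eyepiece magnifications:
M = M_obj x M_eye = 40 x 12 = 480.

480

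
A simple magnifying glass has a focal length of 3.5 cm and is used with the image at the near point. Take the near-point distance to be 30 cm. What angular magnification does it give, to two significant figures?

9.6

M = 1 + D/f = 1 + 30/3.5 = 9.571.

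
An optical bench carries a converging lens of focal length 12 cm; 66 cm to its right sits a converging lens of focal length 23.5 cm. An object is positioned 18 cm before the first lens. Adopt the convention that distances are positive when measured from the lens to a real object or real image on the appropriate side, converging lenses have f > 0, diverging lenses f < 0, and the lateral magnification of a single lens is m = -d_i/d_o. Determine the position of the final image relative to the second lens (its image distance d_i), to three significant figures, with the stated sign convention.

108 cm

First lens: d_i1 = 1/(1/12 - 1/18) = 36.000 cm.
Object distance for lens 2: d_o2 = 66 - 36.000 = 30.000 cm.
Second lens: d_i2 = 1/(1/23.5 - 1/(30.000)) = 108.462 cm.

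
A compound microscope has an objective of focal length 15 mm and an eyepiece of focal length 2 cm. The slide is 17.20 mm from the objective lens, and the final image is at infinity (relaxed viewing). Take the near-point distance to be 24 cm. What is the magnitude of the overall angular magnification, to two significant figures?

82

Convert to cm: f_obj = 15 mm = 1.5 cm; d_o = 17.20 mm = 1.72 cm.
Objective: 1/d_i = 1/f_obj - 1/d_o = 1/1.5 - 1/1.72 = 0.08527 cm^-1, so d_i = 11.727 cm.
m_obj = -d_i/d_o = -11.727/1.72 = -6.818.
Eyepiece angular magnification (image at infinity): M_eye = D/f_e = 24/2 = 12.000.
Overall M = m_obj x M_eye = (-6.818)(12.000) = -81.82.
|M| = 81.82.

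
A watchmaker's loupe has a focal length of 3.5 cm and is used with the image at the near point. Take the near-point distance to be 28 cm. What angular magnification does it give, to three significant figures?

9.00

M = 1 + D/f = 1 + 28/3.5 = 9.000.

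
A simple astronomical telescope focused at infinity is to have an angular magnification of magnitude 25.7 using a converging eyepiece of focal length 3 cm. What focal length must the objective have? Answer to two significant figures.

77 cm

|M| = f_obj/|f_eye|, so f_obj = |M| x |f_eye| = 25.7 x 3 = 77.100 cm.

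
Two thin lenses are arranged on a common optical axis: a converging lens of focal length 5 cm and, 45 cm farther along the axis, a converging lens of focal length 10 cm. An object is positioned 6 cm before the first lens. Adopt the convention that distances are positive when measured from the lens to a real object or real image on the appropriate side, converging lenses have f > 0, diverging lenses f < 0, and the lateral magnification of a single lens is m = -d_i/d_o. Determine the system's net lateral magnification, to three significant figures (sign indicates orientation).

First lens: d_i1 = 1/(1/5 - 1/6) = 30.000 cm.
m_1 = -(30.000)/6 = -5.0000.
That image sits 15.000 cm in front of the second lens, so d_o2 = 15.000 cm.
Second lens: d_i2 = 1/(1/10 - 1/(15.000)) = 30.000 cm.
m_2 = -(30.000)/(15.000) = -2.0000.
Total m = m_1 x m_2 = (-5.0000)(-2.0000) = 10.0000.

10.0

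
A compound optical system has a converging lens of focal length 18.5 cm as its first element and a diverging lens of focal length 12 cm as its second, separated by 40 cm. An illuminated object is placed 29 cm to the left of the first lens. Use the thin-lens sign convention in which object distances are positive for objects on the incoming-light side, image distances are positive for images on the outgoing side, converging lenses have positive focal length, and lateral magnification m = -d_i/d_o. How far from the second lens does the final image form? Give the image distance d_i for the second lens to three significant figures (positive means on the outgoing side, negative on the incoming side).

147 cm

First lens: d_i1 = 1/(1/18.5 - 1/29) = 51.095 cm.
Since 51.095 cm > 40 cm, the first image lies past the second lens and serves as a virtual object: d_o2 = L - d_i1 = -11.095 cm.
Second lens: d_i2 = 1/(1/(-12) - 1/(-11.095)) = 147.158 cm.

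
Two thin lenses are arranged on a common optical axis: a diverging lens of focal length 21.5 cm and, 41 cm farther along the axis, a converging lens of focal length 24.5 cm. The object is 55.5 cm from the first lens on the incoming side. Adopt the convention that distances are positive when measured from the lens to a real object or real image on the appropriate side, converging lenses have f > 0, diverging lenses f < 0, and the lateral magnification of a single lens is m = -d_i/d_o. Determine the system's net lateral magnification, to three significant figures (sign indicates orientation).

-0.214

Applying the thin-lens equation to the first lens, 1/(-21.5) = 1/55.5 + 1/d_i1, which gives d_i1 = -15.497 cm.
Its lateral magnification is m_1 = -d_i1/d_o1 = -(-15.497)/55.5 = 0.2792.
With d_i1 < 0 the first image is virtual and lies on the object side; the object distance for lens 2 is d_o2 = 41 - (-15.497) = 56.497 cm.
Applying the thin-lens equation again with f_2 = 24.5 cm and d_o2 = 56.497 cm gives d_i2 = 43.260 cm.
m_2 = -(43.260)/(56.497) = -0.7657.
Total m = m_1 x m_2 = (0.2792)(-0.7657) = -0.2138.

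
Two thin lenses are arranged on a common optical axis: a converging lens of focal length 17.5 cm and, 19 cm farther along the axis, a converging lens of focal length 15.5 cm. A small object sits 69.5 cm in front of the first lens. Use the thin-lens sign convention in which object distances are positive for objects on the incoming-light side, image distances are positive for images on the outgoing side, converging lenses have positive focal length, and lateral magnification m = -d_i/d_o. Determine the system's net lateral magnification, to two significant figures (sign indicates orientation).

-0.26

Lens 1: 1/d_i1 = 1/f_1 - 1/d_o1 = 1/17.5 - 1/69.5 = 0.04275 cm^-1, so d_i1 = 23.389 cm.
m_1 = -(23.389)/69.5 = -0.3365.
This image would form 23.389 cm past lens 1, i.e. 4.389 cm beyond lens 2, so it is a virtual object for lens 2: d_o2 = 19 - 23.389 = -4.389 cm.
Lens 2: 1/d_i2 = 1/f_2 - 1/d_o2 = 1/15.5 - 1/(-4.389) = 0.29234 cm^-1, so d_i2 = 3.421 cm.
m_2 = -(3.421)/(-4.389) = 0.7793.
Total m = m_1 x m_2 = (-0.3365)(0.7793) = -0.2623.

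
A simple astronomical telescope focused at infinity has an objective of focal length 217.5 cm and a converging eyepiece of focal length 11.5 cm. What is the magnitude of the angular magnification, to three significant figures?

|M| = f_obj/|f_eye| = 217.5/11.5 = 18.913.

18.9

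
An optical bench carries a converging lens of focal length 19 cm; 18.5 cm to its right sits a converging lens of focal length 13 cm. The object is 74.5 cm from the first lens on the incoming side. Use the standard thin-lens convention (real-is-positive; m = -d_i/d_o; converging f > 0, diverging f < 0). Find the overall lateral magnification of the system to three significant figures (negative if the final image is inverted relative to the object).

-0.222

First lens: d_i1 = 1/(1/19 - 1/74.5) = 25.505 cm.
m_1 = -(25.505)/74.5 = -0.3423.
Since 25.505 cm > 18.5 cm, the first image lies past the second lens and serves as a virtual object: d_o2 = L - d_i1 = -7.005 cm.
Second lens: d_i2 = 1/(1/13 - 1/(-7.005)) = 4.552 cm.
m_2 = -(4.552)/(-7.005) = 0.6499.
The system's lateral magnification is m_1 m_2 = (-0.3423)(0.6499) = -0.2225.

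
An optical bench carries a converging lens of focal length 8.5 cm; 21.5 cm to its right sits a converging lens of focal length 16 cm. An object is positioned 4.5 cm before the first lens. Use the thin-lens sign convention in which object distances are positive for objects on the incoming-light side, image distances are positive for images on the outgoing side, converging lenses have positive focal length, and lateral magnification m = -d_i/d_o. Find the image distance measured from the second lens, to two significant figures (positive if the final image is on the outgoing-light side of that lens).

33 cm

Applying the thin-lens equation to the first lens, 1/8.5 = 1/4.5 + 1/d_i1, which gives d_i1 = -9.563 cm.
With d_i1 < 0 the first image is virtual and lies on the object side; the object distance for lens 2 is d_o2 = 21.5 - (-9.563) = 31.062 cm.
Applying the thin-lens equation again with f_2 = 16 cm and d_o2 = 31.062 cm gives d_i2 = 32.996 cm.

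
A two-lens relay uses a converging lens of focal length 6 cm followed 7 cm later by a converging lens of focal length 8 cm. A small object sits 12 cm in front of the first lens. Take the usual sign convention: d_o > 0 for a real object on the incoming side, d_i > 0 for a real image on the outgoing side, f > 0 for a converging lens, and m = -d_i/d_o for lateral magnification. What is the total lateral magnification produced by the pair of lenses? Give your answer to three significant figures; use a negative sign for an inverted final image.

First lens: d_i1 = 1/(1/6 - 1/12) = 12.000 cm.
m_1 = -(12.000)/12 = -1.0000.
This image would form 12.000 cm past lens 1, i.e. 5.000 cm beyond lens 2, so it is a virtual object for lens 2: d_o2 = 7 - 12.000 = -5.000 cm.
Second lens: d_i2 = 1/(1/8 - 1/(-5.000)) = 3.077 cm.
m_2 = -(3.077)/(-5.000) = 0.6154.
The system's lateral magnification is m_1 m_2 = (-1.0000)(0.6154) = -0.6154.

-0.615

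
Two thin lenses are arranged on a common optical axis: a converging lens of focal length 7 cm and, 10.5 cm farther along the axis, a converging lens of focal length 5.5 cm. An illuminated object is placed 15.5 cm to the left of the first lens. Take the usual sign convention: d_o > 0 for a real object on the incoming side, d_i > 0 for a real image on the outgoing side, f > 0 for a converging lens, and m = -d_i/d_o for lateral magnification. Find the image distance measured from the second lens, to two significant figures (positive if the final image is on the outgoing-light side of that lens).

1.6 cm

Applying the thin-lens equation to the first lens, 1/7 = 1/15.5 + 1/d_i1, which gives d_i1 = 12.765 cm.
This image would form 12.765 cm past lens 1, i.e. 2.265 cm beyond lens 2, so it is a virtual object for lens 2: d_o2 = 10.5 - 12.765 = -2.265 cm.
Applying the thin-lens equation again with f_2 = 5.5 cm and d_o2 = -2.265 cm gives d_i2 = 1.604 cm.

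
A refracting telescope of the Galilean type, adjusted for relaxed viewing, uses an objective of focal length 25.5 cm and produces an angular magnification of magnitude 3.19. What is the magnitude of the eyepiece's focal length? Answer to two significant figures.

|M| = f_obj/|f_eye|, so |f_eye| = f_obj/|M| = 25.5/3.19 = 7.994 cm.
(The eyepiece is diverging, so its signed focal length is -7.994 cm.)

8.0 cm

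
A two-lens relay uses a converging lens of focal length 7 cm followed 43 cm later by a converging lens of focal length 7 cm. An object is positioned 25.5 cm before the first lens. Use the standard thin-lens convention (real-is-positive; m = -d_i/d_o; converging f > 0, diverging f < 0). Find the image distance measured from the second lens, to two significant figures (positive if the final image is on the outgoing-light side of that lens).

Lens 1: 1/d_i1 = 1/f_1 - 1/d_o1 = 1/7 - 1/25.5 = 0.10364 cm^-1, so d_i1 = 9.649 cm.
That image sits 33.351 cm in front of the second lens, so d_o2 = 33.351 cm.
Lens 2: 1/d_i2 = 1/f_2 - 1/d_o2 = 1/7 - 1/(33.351) = 0.11287 cm^-1, so d_i2 = 8.859 cm.

8.9 cm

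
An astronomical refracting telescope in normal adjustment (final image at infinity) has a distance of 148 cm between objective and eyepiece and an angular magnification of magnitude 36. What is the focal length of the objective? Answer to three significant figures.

144 cm

In normal adjustment the tube length equals f_obj + f_eye and |M| = f_obj/f_eye.
So f_obj = 36 f_eye and 36 f_eye + f_eye = 148 cm, giving f_eye = 148/37 = 4.000 cm and f_obj = 144.000 cm.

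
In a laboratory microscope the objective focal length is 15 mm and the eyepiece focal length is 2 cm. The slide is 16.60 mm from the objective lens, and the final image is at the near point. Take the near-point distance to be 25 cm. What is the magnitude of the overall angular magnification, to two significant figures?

130

Convert to cm: f_obj = 15 mm = 1.5 cm; d_o = 16.60 mm = 1.66 cm.
Objective: 1/d_i = 1/f_obj - 1/d_o = 1/1.5 - 1/1.66 = 0.06426 cm^-1, so d_i = 15.563 cm.
m_obj = -d_i/d_o = -15.563/1.66 = -9.375.
Eyepiece angular magnification (image at near point): M_eye = 1 + D/f_e = 1 + 25/2 = 13.500.
Overall M = m_obj x M_eye = (-9.375)(13.500) = -126.56.
|M| = 126.56.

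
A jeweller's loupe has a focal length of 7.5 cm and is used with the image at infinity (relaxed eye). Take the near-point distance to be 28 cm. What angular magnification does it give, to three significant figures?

M = D/f = 28/7.5 = 3.733.

3.73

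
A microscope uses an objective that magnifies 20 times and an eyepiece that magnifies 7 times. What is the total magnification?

The overall magnification of a compound microscope is the product of the objective and eyepiece magnifications:
M = M_obj x M_eye = 20 x 7 = 140.

140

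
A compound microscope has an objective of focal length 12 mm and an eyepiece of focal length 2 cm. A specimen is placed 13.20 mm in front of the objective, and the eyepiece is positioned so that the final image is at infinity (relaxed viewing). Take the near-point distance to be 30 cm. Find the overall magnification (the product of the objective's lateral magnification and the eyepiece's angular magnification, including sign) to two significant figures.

Convert to cm: f_obj = 12 mm = 1.2 cm; d_o = 13.20 mm = 1.32 cm.
Objective: 1/d_i = 1/f_obj - 1/d_o = 1/1.2 - 1/1.32 = 0.07576 cm^-1, so d_i = 13.200 cm.
m_obj = -d_i/d_o = -13.200/1.32 = -10.000.
Eyepiece angular magnification (image at infinity): M_eye = D/f_e = 30/2 = 15.000.
Overall M = m_obj x M_eye = (-10.000)(15.000) = -150.00.

-150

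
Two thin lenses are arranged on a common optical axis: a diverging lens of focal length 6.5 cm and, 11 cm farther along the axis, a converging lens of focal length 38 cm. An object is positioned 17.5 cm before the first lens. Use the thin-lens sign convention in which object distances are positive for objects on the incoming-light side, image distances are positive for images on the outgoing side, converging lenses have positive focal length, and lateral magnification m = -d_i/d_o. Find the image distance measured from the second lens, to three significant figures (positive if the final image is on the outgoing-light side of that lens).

Applying the thin-lens equation to the first lens, 1/(-6.5) = 1/17.5 + 1/d_i1, which gives d_i1 = -4.740 cm.
With d_i1 < 0 the first image is virtual and lies on the object side; the object distance for lens 2 is d_o2 = 11 - (-4.740) = 15.740 cm.
Applying the thin-lens equation again with f_2 = 38 cm and d_o2 = 15.740 cm gives d_i2 = -26.869 cm.

-26.9 cm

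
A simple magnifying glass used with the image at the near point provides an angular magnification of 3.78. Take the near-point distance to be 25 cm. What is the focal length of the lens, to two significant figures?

For the image at the near point, M = 1 + D/f.
f = D/(M - 1) = 25/(3.78 - 1) = 8.993 cm.

9.0 cm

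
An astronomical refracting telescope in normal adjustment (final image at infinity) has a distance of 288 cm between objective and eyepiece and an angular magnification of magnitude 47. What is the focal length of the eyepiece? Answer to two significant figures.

In normal adjustment the tube length equals f_obj + f_eye and |M| = f_obj/f_eye.
So f_obj = 47 f_eye and 47 f_eye + f_eye = 288 cm, giving f_eye = 288/48 = 6.000 cm and f_obj = 282.000 cm.

6.0 cm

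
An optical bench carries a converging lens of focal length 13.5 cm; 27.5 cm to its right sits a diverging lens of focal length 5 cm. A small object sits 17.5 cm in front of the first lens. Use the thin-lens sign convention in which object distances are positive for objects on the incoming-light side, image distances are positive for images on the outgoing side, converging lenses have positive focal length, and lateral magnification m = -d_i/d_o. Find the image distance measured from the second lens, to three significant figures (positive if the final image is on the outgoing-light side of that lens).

Lens 1: 1/d_i1 = 1/f_1 - 1/d_o1 = 1/13.5 - 1/17.5 = 0.01693 cm^-1, so d_i1 = 59.063 cm.
This image would form 59.063 cm past lens 1, i.e. 31.563 cm beyond lens 2, so it is a virtual object for lens 2: d_o2 = 27.5 - 59.063 = -31.563 cm.
Lens 2: 1/d_i2 = 1/f_2 - 1/d_o2 = 1/(-5) - 1/(-31.563) = -0.16832 cm^-1, so d_i2 = -5.941 cm.

-5.94 cm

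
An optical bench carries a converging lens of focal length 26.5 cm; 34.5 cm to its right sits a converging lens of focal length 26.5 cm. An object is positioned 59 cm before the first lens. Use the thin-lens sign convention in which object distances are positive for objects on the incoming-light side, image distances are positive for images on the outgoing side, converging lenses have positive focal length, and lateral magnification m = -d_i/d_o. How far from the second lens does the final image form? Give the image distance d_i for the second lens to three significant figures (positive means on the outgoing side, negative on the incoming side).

8.99 cm

Lens 1: 1/d_i1 = 1/f_1 - 1/d_o1 = 1/26.5 - 1/59 = 0.02079 cm^-1, so d_i1 = 48.108 cm.
This image would form 48.108 cm past lens 1, i.e. 13.608 cm beyond lens 2, so it is a virtual object for lens 2: d_o2 = 34.5 - 48.108 = -13.608 cm.
Lens 2: 1/d_i2 = 1/f_2 - 1/d_o2 = 1/26.5 - 1/(-13.608) = 0.11122 cm^-1, so d_i2 = 8.991 cm.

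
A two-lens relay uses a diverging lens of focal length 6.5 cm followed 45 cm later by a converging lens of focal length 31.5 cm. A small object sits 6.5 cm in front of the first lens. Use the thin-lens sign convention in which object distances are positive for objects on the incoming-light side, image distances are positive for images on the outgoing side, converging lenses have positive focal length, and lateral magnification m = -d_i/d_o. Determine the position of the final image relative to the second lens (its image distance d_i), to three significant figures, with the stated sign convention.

90.7 cm

Lens 1: 1/d_i1 = 1/f_1 - 1/d_o1 = 1/(-6.5) - 1/6.5 = -0.30769 cm^-1, so d_i1 = -3.250 cm.
With d_i1 < 0 the first image is virtual and lies on the object side; the object distance for lens 2 is d_o2 = 45 - (-3.250) = 48.250 cm.
Lens 2: 1/d_i2 = 1/f_2 - 1/d_o2 = 1/31.5 - 1/(48.250) = 0.01102 cm^-1, so d_i2 = 90.739 cm.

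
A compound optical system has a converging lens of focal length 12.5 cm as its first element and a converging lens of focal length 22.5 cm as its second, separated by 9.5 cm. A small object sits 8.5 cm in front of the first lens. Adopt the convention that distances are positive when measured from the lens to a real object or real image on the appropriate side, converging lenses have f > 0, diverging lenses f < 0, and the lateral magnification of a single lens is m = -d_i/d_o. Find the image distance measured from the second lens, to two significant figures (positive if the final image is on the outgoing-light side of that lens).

60 cm

Applying the thin-lens equation to the first lens, 1/12.5 = 1/8.5 + 1/d_i1, which gives d_i1 = -26.563 cm.
The intermediate image is virtual, 26.563 cm to the left of lens 1, so d_o2 = L - d_i1 = 9.5 - (-26.563) = 36.062 cm.
Applying the thin-lens equation again with f_2 = 22.5 cm and d_o2 = 36.062 cm gives d_i2 = 59.827 cm.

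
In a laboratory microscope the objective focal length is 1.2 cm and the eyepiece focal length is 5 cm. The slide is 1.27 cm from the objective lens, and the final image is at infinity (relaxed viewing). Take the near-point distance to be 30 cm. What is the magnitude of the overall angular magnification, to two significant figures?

100

Objective: 1/d_i = 1/f_obj - 1/d_o = 1/1.2 - 1/1.27 = 0.04593 cm^-1, so d_i = 21.771 cm.
m_obj = -d_i/d_o = -21.771/1.27 = -17.143.
Eyepiece angular magnification (image at infinity): M_eye = D/f_e = 30/5 = 6.000.
Overall M = m_obj x M_eye = (-17.143)(6.000) = -102.86.
|M| = 102.86.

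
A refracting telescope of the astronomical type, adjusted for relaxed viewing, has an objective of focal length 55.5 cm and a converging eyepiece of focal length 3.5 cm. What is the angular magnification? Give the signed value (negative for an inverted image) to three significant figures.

-15.9

M = -f_obj/f_eye = -55.5/(3.5) = -15.857.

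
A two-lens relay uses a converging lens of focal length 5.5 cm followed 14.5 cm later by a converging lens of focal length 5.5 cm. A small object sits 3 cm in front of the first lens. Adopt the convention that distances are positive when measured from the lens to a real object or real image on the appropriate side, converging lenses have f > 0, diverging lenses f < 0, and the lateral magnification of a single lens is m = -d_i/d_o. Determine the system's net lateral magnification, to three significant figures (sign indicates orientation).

-0.776

Applying the thin-lens equation to the first lens, 1/5.5 = 1/3 + 1/d_i1, which gives d_i1 = -6.600 cm.
Its lateral magnification is m_1 = -d_i1/d_o1 = -(-6.600)/3 = 2.2000.
With d_i1 < 0 the first image is virtual and lies on the object side; the object distance for lens 2 is d_o2 = 14.5 - (-6.600) = 21.100 cm.
Applying the thin-lens equation again with f_2 = 5.5 cm and d_o2 = 21.100 cm gives d_i2 = 7.439 cm.
m_2 = -(7.439)/(21.100) = -0.3526.
The system's lateral magnification is m_1 m_2 = (2.2000)(-0.3526) = -0.7756.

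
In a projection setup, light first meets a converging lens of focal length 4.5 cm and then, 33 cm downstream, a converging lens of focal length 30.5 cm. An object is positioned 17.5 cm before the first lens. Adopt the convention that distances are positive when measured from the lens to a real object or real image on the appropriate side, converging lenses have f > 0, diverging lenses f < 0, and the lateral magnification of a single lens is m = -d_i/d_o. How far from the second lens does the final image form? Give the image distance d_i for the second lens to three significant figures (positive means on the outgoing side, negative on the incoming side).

Lens 1: 1/d_i1 = 1/f_1 - 1/d_o1 = 1/4.5 - 1/17.5 = 0.16508 cm^-1, so d_i1 = 6.058 cm.
Object distance for lens 2: d_o2 = 33 - 6.058 = 26.942 cm.
Lens 2: 1/d_i2 = 1/f_2 - 1/d_o2 = 1/30.5 - 1/(26.942) = -0.00433 cm^-1, so d_i2 = -230.976 cm.

-231 cm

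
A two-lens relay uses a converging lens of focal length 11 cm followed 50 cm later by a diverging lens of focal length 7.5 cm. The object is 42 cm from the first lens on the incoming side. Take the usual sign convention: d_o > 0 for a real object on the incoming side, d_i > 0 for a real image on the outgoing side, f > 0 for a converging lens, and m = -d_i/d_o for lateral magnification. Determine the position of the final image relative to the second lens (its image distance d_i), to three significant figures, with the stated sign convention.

-6.18 cm

Applying the thin-lens equation to the first lens, 1/11 = 1/42 + 1/d_i1, which gives d_i1 = 14.903 cm.
That image sits 35.097 cm in front of the second lens, so d_o2 = 35.097 cm.
Applying the thin-lens equation again with f_2 = -7.5 cm and d_o2 = 35.097 cm gives d_i2 = -6.179 cm.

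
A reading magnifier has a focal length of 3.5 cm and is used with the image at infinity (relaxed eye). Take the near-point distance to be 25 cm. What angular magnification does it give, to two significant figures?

7.1

M = D/f = 25/3.5 = 7.143.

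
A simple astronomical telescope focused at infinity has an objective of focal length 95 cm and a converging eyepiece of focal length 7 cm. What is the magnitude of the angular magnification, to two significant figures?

|M| = f_obj/|f_eye| = 95/7 = 13.571.

14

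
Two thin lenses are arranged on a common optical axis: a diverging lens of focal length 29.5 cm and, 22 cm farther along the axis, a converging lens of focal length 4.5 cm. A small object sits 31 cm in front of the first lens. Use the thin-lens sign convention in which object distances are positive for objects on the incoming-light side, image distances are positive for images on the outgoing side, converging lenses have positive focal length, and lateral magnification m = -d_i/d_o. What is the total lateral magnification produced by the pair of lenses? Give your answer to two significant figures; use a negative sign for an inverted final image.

Lens 1: 1/d_i1 = 1/f_1 - 1/d_o1 = 1/(-29.5) - 1/31 = -0.06616 cm^-1, so d_i1 = -15.116 cm.
m_1 = -(-15.116)/31 = 0.4876.
With d_i1 < 0 the first image is virtual and lies on the object side; the object distance for lens 2 is d_o2 = 22 - (-15.116) = 37.116 cm.
Lens 2: 1/d_i2 = 1/f_2 - 1/d_o2 = 1/4.5 - 1/(37.116) = 0.19528 cm^-1, so d_i2 = 5.121 cm.
m_2 = -(5.121)/(37.116) = -0.1380.
Total m = m_1 x m_2 = (0.4876)(-0.1380) = -0.0673.

-0.067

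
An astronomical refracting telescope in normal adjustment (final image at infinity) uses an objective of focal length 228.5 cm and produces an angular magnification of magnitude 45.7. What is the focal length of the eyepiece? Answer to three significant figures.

5.00 cm

|M| = f_obj/f_eye, so f_eye = f_obj/|M| = 228.5/45.7 = 5.000 cm.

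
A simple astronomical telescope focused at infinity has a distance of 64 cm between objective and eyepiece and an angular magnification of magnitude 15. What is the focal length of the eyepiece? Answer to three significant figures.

4.00 cm

In normal adjustment the tube length equals f_obj + f_eye and |M| = f_obj/f_eye.
So f_obj = 15 f_eye and 15 f_eye + f_eye = 64 cm, giving f_eye = 64/16 = 4.000 cm and f_obj = 60.000 cm.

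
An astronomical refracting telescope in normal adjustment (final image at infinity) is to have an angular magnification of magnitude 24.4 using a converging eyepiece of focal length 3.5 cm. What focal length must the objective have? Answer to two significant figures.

85 cm

|M| = f_obj/|f_eye|, so f_obj = |M| x |f_eye| = 24.4 x 3.5 = 85.400 cm.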